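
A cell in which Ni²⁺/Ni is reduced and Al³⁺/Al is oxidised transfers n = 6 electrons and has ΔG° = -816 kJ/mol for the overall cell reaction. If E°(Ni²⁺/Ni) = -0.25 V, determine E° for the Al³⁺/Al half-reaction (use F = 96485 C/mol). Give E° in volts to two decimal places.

-1.66 V

E°cell = −ΔG°/(nF) = −(-816×10³)/((6)(96485)) = +1.410 V.
Since Ni²⁺/Ni is the cathode and Al³⁺/Al the anode, E°cell = E°(Ni²⁺/Ni) − E°(Al³⁺/Al).
So E°(Al³⁺/Al) = E°(Ni²⁺/Ni) − E°cell = (-0.25) − (+1.410) = -1.66 V.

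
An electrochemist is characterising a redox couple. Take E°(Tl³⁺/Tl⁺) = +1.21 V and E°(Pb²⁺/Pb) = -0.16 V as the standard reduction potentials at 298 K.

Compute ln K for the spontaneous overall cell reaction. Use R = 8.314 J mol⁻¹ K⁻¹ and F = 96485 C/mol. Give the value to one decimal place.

106.7

Cathode: Tl³⁺/Tl⁺; anode: Pb²⁺/Pb. E°cell = (+1.21) − (-0.16) = +1.37 V, with n = 2.
ΔG° = −nFE° = −RT ln K, so ln K = nFE°/(RT) = (2)(96485)(+1.37) / ((8.314)(298)) = 106.705.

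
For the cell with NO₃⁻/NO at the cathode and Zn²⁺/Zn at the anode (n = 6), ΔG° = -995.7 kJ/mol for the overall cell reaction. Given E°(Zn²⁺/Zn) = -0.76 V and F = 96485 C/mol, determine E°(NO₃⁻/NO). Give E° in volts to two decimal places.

E°cell = −ΔG°/(nF) = −(-995.7×10³)/((6)(96485)) = +1.720 V.
Since NO₃⁻/NO is the cathode and Zn²⁺/Zn the anode, E°cell = E°(NO₃⁻/NO) − E°(Zn²⁺/Zn).
So E°(NO₃⁻/NO) = E°cell + E°(Zn²⁺/Zn) = +1.720 + (-0.76) = +0.96 V.

+0.96 V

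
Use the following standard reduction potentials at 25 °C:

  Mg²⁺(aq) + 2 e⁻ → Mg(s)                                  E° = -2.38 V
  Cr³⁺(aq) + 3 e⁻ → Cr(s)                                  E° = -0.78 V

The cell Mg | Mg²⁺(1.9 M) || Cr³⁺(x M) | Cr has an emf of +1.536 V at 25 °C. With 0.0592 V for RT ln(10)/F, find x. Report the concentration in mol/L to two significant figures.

0.0015 M

Cr³⁺/Cr is the cathode, Mg²⁺/Mg the anode: E°cell = +1.60 V, n = 6.
Overall reaction: 2 Cr³⁺(aq) + 3 Mg(s) → 2 Cr(s) + 3 Mg²⁺(aq); Q = [Mg²⁺]^3/[Cr³⁺]^2.
From E = E° − (0.0592/n) log Q: log Q = (E° − E)·n/0.0592 = (+1.60 − (+1.536))·6/0.0592 = 6.4865.
So 2·log[Cr³⁺] = 3·log(1.9) − log Q = 0.8363 − (6.4865) = -5.6502; log[Cr³⁺] = -5.6502 / 2 = -2.8251; [Cr³⁺] = 10^(-2.8251) ≈ 0.0015 M.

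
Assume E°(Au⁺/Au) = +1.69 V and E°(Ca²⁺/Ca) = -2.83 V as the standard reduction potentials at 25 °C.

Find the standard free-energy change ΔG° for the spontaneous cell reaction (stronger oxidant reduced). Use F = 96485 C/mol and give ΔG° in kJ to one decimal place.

Au⁺/Au (E° = +1.69 V) is the cathode; Ca²⁺/Ca (E° = -2.83 V) is the anode, so E°cell = +4.52 V.
Balancing electrons gives n = 2 (lcm of 1 and 2).
ΔG° = −nFE° = −(2)(96485)(+4.52) = -872,224 J = -872.2 kJ.

-872.2 kJ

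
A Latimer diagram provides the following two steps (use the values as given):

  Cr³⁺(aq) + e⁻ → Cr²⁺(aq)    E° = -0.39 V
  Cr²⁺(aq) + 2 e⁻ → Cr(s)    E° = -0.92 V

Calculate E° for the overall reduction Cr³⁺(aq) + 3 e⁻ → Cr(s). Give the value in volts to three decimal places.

Standard free energies of sequential steps add: ΔG°₃ = ΔG°₁ + ΔG°₂, so n₃E°₃ = n₁E°₁ + n₂E°₂.
E°₃ = (1×-0.39 + 2×-0.92) / 3 = (-2.230) / 3 = -0.743 V.

-0.743 V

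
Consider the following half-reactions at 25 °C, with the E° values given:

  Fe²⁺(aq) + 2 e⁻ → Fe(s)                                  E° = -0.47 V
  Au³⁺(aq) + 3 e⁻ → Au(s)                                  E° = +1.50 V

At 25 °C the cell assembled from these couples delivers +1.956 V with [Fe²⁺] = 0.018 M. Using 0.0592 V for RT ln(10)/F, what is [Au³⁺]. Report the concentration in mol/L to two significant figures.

0.00047 M

Au³⁺/Au is the cathode, Fe²⁺/Fe the anode: E°cell = +1.97 V, n = 6.
Overall reaction: 2 Au³⁺(aq) + 3 Fe(s) → 2 Au(s) + 3 Fe²⁺(aq); Q = [Fe²⁺]^3/[Au³⁺]^2.
From E = E° − (0.0592/n) log Q: log Q = (E° − E)·n/0.0592 = (+1.97 − (+1.956))·6/0.0592 = 1.4189.
So 2·log[Au³⁺] = 3·log(0.018) − log Q = -5.2342 − (1.4189) = -6.6531; log[Au³⁺] = -6.6531 / 2 = -3.3266; [Au³⁺] = 10^(-3.3266) ≈ 0.00047 M.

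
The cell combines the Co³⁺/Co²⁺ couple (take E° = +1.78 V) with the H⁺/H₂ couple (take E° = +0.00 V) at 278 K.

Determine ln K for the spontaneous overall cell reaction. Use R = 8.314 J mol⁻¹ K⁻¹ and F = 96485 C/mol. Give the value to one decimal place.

148.6

Cathode: Co³⁺/Co²⁺; anode: H⁺/H₂. E°cell = (+1.78) − (+0.00) = +1.78 V, with n = 2.
ΔG° = −nFE° = −RT ln K, so ln K = nFE°/(RT) = (2)(96485)(+1.78) / ((8.314)(278)) = 148.612.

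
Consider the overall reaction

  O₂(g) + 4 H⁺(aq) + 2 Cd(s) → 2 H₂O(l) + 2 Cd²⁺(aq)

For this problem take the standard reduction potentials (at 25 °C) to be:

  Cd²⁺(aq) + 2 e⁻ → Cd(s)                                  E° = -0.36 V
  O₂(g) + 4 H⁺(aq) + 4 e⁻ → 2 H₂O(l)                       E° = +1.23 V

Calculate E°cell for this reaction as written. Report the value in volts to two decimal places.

The O₂/H₂O couple has the higher reduction potential, so it is the cathode; Cd²⁺/Cd is oxidised at the anode.
E°cell = E°(cathode) − E°(anode) = (+1.23) − (-0.36) = +1.59 V.
Since E°cell > 0, the reaction is spontaneous under standard conditions.

+1.59 V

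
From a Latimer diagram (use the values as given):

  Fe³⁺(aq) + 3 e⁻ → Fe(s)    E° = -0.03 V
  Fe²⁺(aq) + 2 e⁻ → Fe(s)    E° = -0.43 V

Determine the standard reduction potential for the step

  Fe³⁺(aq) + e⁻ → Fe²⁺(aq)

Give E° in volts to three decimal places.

Sequential free energies add, so n₃E°₃ = n₁E°₁ + n₂E°₂.
With n₃ = 3, and the known step contributing 2×(-0.43) V, the unknown satisfies 1·E° = 3×(-0.03) − 2×(-0.43) = +0.770.
E° = +0.770 / 1 = +0.770 V.

+0.770 V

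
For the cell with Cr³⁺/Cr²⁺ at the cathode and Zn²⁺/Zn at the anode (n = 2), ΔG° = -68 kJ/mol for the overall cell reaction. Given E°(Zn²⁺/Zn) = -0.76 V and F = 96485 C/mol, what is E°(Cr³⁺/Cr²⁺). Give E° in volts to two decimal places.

-0.41 V

E°cell = −ΔG°/(nF) = −(-68×10³)/((2)(96485)) = +0.352 V.
Since Cr³⁺/Cr²⁺ is the cathode and Zn²⁺/Zn the anode, E°cell = E°(Cr³⁺/Cr²⁺) − E°(Zn²⁺/Zn).
So E°(Cr³⁺/Cr²⁺) = E°cell + E°(Zn²⁺/Zn) = +0.352 + (-0.76) = -0.41 V.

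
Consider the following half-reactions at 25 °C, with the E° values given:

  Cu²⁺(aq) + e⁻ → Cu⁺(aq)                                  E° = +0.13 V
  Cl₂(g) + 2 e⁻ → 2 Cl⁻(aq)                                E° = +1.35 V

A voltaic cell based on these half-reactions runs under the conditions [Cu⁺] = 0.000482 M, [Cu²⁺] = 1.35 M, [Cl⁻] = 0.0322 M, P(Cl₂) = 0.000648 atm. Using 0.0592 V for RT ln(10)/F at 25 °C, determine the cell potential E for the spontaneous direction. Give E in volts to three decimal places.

+1.010 V

Cl₂/Cl⁻ is the cathode (higher E°), Cu²⁺/Cu⁺ the anode: E°cell = +1.35 − (+0.13) = +1.22 V, n = 2.
Overall: Cl₂(g) + 2 Cu⁺(aq) → 2 Cl⁻(aq) + 2 Cu²⁺(aq)
Q = [Cl⁻]^2·[Cu²⁺]^2 / (P(Cl₂)·[Cu⁺]^2); log Q = 7.099.
E = E° − (0.0592/n) log Q = +1.22 − (0.0592/2)(7.099) = +1.010 V.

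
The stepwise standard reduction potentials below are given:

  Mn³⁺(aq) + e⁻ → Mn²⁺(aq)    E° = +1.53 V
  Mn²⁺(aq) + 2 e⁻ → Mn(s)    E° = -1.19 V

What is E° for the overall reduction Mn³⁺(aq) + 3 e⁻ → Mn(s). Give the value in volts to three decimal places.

-0.283 V

Standard free energies of sequential steps add: ΔG°₃ = ΔG°₁ + ΔG°₂, so n₃E°₃ = n₁E°₁ + n₂E°₂.
E°₃ = (1×+1.53 + 2×-1.19) / 3 = (-0.850) / 3 = -0.283 V.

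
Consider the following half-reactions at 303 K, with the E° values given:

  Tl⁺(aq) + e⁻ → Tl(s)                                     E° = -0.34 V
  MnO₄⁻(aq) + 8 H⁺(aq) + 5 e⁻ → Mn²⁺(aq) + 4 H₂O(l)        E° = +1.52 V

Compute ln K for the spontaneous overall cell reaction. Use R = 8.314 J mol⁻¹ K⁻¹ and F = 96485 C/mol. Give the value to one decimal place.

356.2

Cathode: MnO₄⁻/Mn²⁺; anode: Tl⁺/Tl. E°cell = (+1.52) − (-0.34) = +1.86 V, with n = 5.
ΔG° = −nFE° = −RT ln K, so ln K = nFE°/(RT) = (5)(96485)(+1.86) / ((8.314)(303)) = 356.197.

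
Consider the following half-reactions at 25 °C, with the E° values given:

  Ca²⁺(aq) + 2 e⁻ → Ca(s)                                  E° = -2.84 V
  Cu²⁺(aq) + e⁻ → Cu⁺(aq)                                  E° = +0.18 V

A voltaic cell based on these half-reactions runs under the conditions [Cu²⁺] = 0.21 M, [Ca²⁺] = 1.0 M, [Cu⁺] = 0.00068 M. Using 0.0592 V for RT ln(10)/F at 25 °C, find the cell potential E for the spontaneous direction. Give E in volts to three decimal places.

Cu²⁺/Cu⁺ is the cathode (higher E°), Ca²⁺/Ca the anode: E°cell = +0.18 − (-2.84) = +3.02 V, n = 2.
Overall: 2 Cu²⁺(aq) + Ca(s) → 2 Cu⁺(aq) + Ca²⁺(aq)
Q = [Cu⁺]^2·[Ca²⁺] / ([Cu²⁺]^2); log Q = -4.979.
E = E° − (0.0592/n) log Q = +3.02 − (0.0592/2)(-4.979) = +3.167 V.

+3.167 V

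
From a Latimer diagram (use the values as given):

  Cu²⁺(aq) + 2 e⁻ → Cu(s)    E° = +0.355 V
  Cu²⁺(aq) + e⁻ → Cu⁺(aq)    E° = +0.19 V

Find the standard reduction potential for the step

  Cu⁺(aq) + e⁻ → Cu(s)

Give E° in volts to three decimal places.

+0.520 V

Sequential free energies add, so n₃E°₃ = n₁E°₁ + n₂E°₂.
With n₃ = 2, and the known step contributing 1×(+0.19) V, the unknown satisfies 1·E° = 2×(+0.355) − 1×(+0.19) = +0.520.
E° = +0.520 / 1 = +0.520 V.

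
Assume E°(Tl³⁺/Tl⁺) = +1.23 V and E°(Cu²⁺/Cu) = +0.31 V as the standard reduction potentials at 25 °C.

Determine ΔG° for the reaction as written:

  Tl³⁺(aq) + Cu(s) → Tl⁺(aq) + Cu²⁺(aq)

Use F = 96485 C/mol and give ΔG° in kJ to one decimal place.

As written, Tl³⁺/Tl⁺ is reduced (cathode) and Cu²⁺/Cu is oxidised (anode), so E°cell = (+1.23) − (+0.31) = +0.92 V.
Balancing electrons gives n = 2.
ΔG° = −nFE° = −(2)(96485)(+0.92) = -177,532 J = -177.5 kJ.

-177.5 kJ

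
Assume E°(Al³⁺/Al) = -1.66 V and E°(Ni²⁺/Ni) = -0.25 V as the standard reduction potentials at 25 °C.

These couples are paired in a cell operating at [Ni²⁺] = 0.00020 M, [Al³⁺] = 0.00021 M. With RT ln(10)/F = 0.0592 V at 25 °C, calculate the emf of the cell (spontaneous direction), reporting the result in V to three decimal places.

+1.373 V

Ni²⁺/Ni is the cathode (higher E°), Al³⁺/Al the anode: E°cell = -0.25 − (-1.66) = +1.41 V, n = 6.
Overall: 3 Ni²⁺(aq) + 2 Al(s) → 3 Ni(s) + 2 Al³⁺(aq)
Q = [Al³⁺]^2 / ([Ni²⁺]^3); log Q = 3.741.
E = E° − (0.0592/n) log Q = +1.41 − (0.0592/6)(3.741) = +1.373 V.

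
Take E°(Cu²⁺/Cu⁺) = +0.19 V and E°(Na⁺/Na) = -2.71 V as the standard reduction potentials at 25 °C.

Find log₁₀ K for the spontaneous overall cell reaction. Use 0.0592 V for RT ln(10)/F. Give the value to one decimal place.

49.0

Cathode: Cu²⁺/Cu⁺; anode: Na⁺/Na. E°cell = +2.90 V, n = 1.
log K = nE°cell / 0.0592 = (1)(+2.90) / 0.0592 = 49.0.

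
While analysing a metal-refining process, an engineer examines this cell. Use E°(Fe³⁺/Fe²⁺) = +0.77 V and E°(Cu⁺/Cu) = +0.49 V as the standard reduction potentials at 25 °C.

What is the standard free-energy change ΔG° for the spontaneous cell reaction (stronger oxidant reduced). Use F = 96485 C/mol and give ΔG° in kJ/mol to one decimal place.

-27.0 kJ/mol

Fe³⁺/Fe²⁺ (E° = +0.77 V) is the cathode; Cu⁺/Cu (E° = +0.49 V) is the anode, so E°cell = +0.28 V.
Balancing electrons gives n = 1 (lcm of 1 and 1).
ΔG° = −nFE° = −(1)(96485)(+0.28) = -27,016 J = -27.0 kJ/mol.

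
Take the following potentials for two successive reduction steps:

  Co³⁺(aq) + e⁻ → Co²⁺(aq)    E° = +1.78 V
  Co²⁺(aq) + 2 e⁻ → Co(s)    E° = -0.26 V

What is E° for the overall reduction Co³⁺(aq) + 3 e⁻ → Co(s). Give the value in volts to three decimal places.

+0.420 V

Adding the free-energy changes (−nFE°) of the two steps gives −n₃FE°₃ = −n₁FE°₁ − n₂FE°₂.
E°₃ = (1×+1.78 + 2×-0.26) / 3 = (+1.260) / 3 = +0.420 V.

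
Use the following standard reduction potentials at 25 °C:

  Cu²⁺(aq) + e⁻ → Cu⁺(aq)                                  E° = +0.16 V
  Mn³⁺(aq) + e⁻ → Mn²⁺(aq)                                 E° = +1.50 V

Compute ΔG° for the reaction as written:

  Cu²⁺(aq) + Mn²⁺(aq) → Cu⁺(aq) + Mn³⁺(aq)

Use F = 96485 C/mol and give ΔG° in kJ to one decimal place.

As written, Cu²⁺/Cu⁺ is reduced (cathode) and Mn³⁺/Mn²⁺ is oxidised (anode), so E°cell = (+0.16) − (+1.50) = -1.34 V.
Balancing electrons gives n = 1.
ΔG° = −nFE° = −(1)(96485)(-1.34) = 129,290 J = +129.3 kJ.

+129.3 kJ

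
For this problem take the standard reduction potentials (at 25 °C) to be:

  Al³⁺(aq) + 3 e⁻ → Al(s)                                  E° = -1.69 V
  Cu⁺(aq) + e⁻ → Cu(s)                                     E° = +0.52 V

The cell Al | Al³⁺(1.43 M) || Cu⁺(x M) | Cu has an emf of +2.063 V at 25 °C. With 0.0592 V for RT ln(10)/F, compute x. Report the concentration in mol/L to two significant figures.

0.0037 M

Cu⁺/Cu is the cathode, Al³⁺/Al the anode: E°cell = +2.21 V, n = 3.
Overall reaction: 3 Cu⁺(aq) + Al(s) → 3 Cu(s) + Al³⁺(aq); Q = [Al³⁺]^1/[Cu⁺]^3.
From E = E° − (0.0592/n) log Q: log Q = (E° − E)·n/0.0592 = (+2.21 − (+2.063))·3/0.0592 = 7.4493.
So 3·log[Cu⁺] = 1·log(1.43) − log Q = 0.1553 − (7.4493) = -7.2940; log[Cu⁺] = -7.2940 / 3 = -2.4313; [Cu⁺] = 10^(-2.4313) ≈ 0.0037 M.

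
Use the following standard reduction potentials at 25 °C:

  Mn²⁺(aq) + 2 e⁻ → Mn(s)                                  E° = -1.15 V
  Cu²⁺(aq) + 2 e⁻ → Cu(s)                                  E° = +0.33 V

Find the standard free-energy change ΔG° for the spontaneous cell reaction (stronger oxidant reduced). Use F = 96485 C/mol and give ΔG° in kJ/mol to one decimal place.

-285.6 kJ/mol

Cu²⁺/Cu (E° = +0.33 V) is the cathode; Mn²⁺/Mn (E° = -1.15 V) is the anode, so E°cell = +1.48 V.
Balancing electrons gives n = 2 (lcm of 2 and 2).
ΔG° = −nFE° = −(2)(96485)(+1.48) = -285,596 J = -285.6 kJ/mol.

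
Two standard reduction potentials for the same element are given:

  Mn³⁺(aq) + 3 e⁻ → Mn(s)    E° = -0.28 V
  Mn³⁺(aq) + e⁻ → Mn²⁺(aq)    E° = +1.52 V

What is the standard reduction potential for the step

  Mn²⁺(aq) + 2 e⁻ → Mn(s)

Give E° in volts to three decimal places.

Sequential free energies add, so n₃E°₃ = n₁E°₁ + n₂E°₂.
With n₃ = 3, and the known step contributing 1×(+1.52) V, the unknown satisfies 2·E° = 3×(-0.28) − 1×(+1.52) = -2.360.
E° = -2.360 / 2 = -1.180 V.

-1.180 V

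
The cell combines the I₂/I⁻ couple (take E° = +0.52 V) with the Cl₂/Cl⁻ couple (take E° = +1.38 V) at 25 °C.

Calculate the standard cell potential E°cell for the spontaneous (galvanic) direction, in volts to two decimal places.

+0.86 V

The Cl₂/Cl⁻ couple has the higher reduction potential, so it is the cathode; I₂/I⁻ is oxidised at the anode.
E°cell = E°(cathode) − E°(anode) = (+1.38) − (+0.52) = +0.86 V.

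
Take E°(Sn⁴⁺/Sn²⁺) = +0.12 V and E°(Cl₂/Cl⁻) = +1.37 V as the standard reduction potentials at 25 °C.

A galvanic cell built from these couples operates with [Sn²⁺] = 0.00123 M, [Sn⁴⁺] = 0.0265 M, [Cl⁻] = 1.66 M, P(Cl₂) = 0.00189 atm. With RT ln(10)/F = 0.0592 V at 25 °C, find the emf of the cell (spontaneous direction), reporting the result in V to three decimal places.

+1.117 V

Cl₂/Cl⁻ is the cathode (higher E°), Sn⁴⁺/Sn²⁺ the anode: E°cell = +1.37 − (+0.12) = +1.25 V, n = 2.
Overall: Cl₂(g) + Sn²⁺(aq) → 2 Cl⁻(aq) + Sn⁴⁺(aq)
Q = [Cl⁻]^2·[Sn⁴⁺] / (P(Cl₂)·[Sn²⁺]); log Q = 4.497.
E = E° − (0.0592/n) log Q = +1.25 − (0.0592/2)(4.497) = +1.117 V.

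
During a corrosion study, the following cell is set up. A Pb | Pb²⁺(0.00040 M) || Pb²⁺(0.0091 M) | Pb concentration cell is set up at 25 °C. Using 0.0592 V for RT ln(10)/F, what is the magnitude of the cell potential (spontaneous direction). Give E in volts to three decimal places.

+0.040 V

For a concentration cell E°cell = 0. The 0.0091 M side is the cathode (reduction is favoured where [Pb²⁺] is higher).
With n = 2, E = −(0.0592/2) log([Pb²⁺]ₐₙ/[Pb²⁺]꜀ₐₜ) = −(0.0592/2) log(0.0004/0.0091) = −(0.0592/2)(-1.357) = +0.040 V.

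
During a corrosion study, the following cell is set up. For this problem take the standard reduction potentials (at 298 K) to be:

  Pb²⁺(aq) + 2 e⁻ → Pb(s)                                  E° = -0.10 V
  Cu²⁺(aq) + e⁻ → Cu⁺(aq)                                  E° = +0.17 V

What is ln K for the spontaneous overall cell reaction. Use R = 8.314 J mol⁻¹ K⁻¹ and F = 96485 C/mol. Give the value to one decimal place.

Cathode: Cu²⁺/Cu⁺; anode: Pb²⁺/Pb. E°cell = (+0.17) − (-0.10) = +0.27 V, with n = 2.
ΔG° = −nFE° = −RT ln K, so ln K = nFE°/(RT) = (2)(96485)(+0.27) / ((8.314)(298)) = 21.029.

21.0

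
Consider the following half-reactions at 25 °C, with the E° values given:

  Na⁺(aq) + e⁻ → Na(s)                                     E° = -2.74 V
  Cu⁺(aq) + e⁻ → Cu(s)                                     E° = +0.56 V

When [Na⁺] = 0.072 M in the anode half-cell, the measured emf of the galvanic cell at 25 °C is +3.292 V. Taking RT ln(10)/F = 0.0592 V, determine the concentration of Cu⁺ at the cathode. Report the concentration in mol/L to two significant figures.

Cu⁺/Cu is the cathode, Na⁺/Na the anode: E°cell = +3.30 V, n = 1.
Overall reaction: Cu⁺(aq) + Na(s) → Cu(s) + Na⁺(aq); Q = [Na⁺]^1/[Cu⁺]^1.
From E = E° − (0.0592/n) log Q: log Q = (E° − E)·n/0.0592 = (+3.30 − (+3.292))·1/0.0592 = 0.1351.
So 1·log[Cu⁺] = 1·log(0.072) − log Q = -1.1427 − (0.1351) = -1.2778; [Cu⁺] = 10^(-1.2778) ≈ 0.053 M.

0.053 M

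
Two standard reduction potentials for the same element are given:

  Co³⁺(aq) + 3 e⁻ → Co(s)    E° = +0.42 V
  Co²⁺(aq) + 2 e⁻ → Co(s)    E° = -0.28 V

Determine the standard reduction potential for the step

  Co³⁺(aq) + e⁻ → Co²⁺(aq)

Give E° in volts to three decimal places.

Sequential free energies add, so n₃E°₃ = n₁E°₁ + n₂E°₂.
With n₃ = 3, and the known step contributing 2×(-0.28) V, the unknown satisfies 1·E° = 3×(+0.42) − 2×(-0.28) = +1.820.
E° = +1.820 / 1 = +1.820 V.

+1.820 V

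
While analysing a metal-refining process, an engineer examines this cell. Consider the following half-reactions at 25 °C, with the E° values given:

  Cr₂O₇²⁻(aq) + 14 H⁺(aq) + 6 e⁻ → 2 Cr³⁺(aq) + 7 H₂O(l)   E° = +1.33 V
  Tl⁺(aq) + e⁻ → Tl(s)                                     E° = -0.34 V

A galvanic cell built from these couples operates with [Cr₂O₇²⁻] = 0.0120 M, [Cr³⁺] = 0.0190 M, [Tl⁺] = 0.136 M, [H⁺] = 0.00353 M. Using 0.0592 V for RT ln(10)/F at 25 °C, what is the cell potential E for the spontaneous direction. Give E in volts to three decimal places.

Cr₂O₇²⁻/Cr³⁺ is the cathode (higher E°), Tl⁺/Tl the anode: E°cell = +1.33 − (-0.34) = +1.67 V, n = 6.
Overall: Cr₂O₇²⁻(aq) + 14 H⁺(aq) + 6 Tl(s) → 2 Cr³⁺(aq) + 7 H₂O(l) + 6 Tl⁺(aq)
Q = [Cr³⁺]^2·[Tl⁺]^6 / ([Cr₂O₇²⁻]·[H⁺]^14); log Q = 27.611.
E = E° − (0.0592/n) log Q = +1.67 − (0.0592/6)(27.611) = +1.398 V.

+1.398 V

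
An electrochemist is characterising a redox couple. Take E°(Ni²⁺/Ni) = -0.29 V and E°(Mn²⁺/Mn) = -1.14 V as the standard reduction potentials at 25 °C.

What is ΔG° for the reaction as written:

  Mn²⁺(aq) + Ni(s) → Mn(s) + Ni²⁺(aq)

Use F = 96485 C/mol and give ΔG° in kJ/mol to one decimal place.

As written, Mn²⁺/Mn is reduced (cathode) and Ni²⁺/Ni is oxidised (anode), so E°cell = (-1.14) − (-0.29) = -0.85 V.
Balancing electrons gives n = 2.
ΔG° = −nFE° = −(2)(96485)(-0.85) = 164,024 J = +164.0 kJ/mol.

+164.0 kJ/mol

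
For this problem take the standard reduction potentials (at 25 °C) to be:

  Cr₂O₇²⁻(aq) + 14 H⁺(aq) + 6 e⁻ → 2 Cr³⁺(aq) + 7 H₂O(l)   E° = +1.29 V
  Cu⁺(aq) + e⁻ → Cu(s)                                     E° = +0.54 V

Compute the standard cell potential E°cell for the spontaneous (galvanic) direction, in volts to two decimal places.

+0.75 V

The Cr₂O₇²⁻/Cr³⁺ couple has the higher reduction potential, so it is the cathode; Cu⁺/Cu is oxidised at the anode.
E°cell = E°(cathode) − E°(anode) = (+1.29) − (+0.54) = +0.75 V.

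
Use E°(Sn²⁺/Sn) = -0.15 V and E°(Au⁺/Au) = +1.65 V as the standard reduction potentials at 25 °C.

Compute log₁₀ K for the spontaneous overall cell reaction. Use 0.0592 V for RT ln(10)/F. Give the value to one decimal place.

Cathode: Au⁺/Au; anode: Sn²⁺/Sn. E°cell = +1.80 V, n = 2.
log K = nE°cell / 0.0592 = (2)(+1.80) / 0.0592 = 60.8.

60.8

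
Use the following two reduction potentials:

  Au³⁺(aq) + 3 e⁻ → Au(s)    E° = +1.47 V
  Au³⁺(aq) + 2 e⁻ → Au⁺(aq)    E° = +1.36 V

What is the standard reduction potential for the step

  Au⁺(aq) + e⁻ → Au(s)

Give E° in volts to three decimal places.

+1.690 V

Sequential free energies add, so n₃E°₃ = n₁E°₁ + n₂E°₂.
With n₃ = 3, and the known step contributing 2×(+1.36) V, the unknown satisfies 1·E° = 3×(+1.47) − 2×(+1.36) = +1.690.
E° = +1.690 / 1 = +1.690 V.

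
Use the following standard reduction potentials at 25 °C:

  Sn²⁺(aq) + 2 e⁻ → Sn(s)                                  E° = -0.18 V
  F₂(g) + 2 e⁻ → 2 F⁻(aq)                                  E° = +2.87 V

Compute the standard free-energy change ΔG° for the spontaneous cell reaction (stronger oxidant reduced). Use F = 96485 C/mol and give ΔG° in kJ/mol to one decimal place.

F₂/F⁻ (E° = +2.87 V) is the cathode; Sn²⁺/Sn (E° = -0.18 V) is the anode, so E°cell = +3.05 V.
Balancing electrons gives n = 2 (lcm of 2 and 2).
ΔG° = −nFE° = −(2)(96485)(+3.05) = -588,558 J = -588.6 kJ/mol.

-588.6 kJ/mol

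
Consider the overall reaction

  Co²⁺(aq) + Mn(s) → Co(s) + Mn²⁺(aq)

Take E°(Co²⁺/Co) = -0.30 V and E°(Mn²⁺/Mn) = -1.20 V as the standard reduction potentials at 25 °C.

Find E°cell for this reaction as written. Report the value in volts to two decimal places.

The Co²⁺/Co couple has the higher reduction potential, so it is the cathode; Mn²⁺/Mn is oxidised at the anode.
E°cell = E°(cathode) − E°(anode) = (-0.30) − (-1.20) = +0.90 V.

+0.90 V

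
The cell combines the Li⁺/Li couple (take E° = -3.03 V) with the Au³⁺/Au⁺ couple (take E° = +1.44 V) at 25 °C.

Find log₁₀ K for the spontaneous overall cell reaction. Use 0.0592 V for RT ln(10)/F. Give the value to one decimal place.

151.0

Cathode: Au³⁺/Au⁺; anode: Li⁺/Li. E°cell = +4.47 V, n = 2.
log K = nE°cell / 0.0592 = (2)(+4.47) / 0.0592 = 151.0.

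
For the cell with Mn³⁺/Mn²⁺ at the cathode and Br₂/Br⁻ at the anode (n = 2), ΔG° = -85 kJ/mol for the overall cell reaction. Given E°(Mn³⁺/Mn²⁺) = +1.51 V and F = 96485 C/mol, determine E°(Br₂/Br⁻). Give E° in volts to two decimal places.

+1.07 V

E°cell = −ΔG°/(nF) = −(-85×10³)/((2)(96485)) = +0.440 V.
Since Mn³⁺/Mn²⁺ is the cathode and Br₂/Br⁻ the anode, E°cell = E°(Mn³⁺/Mn²⁺) − E°(Br₂/Br⁻).
So E°(Br₂/Br⁻) = E°(Mn³⁺/Mn²⁺) − E°cell = (+1.51) − (+0.440) = +1.07 V.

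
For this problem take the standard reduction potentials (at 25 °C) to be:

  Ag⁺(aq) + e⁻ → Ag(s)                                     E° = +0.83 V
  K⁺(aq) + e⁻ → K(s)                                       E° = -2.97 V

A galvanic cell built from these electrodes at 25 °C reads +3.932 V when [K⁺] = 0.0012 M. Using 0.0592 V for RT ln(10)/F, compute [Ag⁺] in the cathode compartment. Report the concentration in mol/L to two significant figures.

0.20 M

Ag⁺/Ag is the cathode, K⁺/K the anode: E°cell = +3.80 V, n = 1.
Overall reaction: Ag⁺(aq) + K(s) → Ag(s) + K⁺(aq); Q = [K⁺]^1/[Ag⁺]^1.
From E = E° − (0.0592/n) log Q: log Q = (E° − E)·n/0.0592 = (+3.80 − (+3.932))·1/0.0592 = -2.2297.
So 1·log[Ag⁺] = 1·log(0.0012) − log Q = -2.9208 − (-2.2297) = -0.6911; [Ag⁺] = 10^(-0.6911) ≈ 0.20 M.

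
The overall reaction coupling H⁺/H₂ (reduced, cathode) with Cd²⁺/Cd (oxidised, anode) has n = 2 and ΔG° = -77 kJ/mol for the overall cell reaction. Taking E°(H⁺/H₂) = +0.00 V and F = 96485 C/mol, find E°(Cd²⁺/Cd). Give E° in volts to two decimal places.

E°cell = −ΔG°/(nF) = −(-77×10³)/((2)(96485)) = +0.399 V.
Since H⁺/H₂ is the cathode and Cd²⁺/Cd the anode, E°cell = E°(H⁺/H₂) − E°(Cd²⁺/Cd).
So E°(Cd²⁺/Cd) = E°(H⁺/H₂) − E°cell = (+0.00) − (+0.399) = -0.40 V.

-0.40 V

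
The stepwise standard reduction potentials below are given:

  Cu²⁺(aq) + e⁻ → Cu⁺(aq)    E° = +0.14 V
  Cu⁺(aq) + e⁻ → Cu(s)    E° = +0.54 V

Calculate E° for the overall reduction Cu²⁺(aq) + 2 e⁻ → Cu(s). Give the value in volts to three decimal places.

Standard free energies of sequential steps add: ΔG°₃ = ΔG°₁ + ΔG°₂, so n₃E°₃ = n₁E°₁ + n₂E°₂.
E°₃ = (1×+0.14 + 1×+0.54) / 2 = (+0.680) / 2 = +0.340 V.

+0.340 V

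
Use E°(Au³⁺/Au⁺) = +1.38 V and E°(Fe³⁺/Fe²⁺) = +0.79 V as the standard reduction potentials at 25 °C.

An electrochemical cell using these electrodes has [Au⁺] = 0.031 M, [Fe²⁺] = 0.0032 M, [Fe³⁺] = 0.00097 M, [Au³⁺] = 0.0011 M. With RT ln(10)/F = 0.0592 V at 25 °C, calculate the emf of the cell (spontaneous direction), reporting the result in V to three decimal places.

+0.578 V

Au³⁺/Au⁺ is the cathode (higher E°), Fe³⁺/Fe²⁺ the anode: E°cell = +1.38 − (+0.79) = +0.59 V, n = 2.
Overall: Au³⁺(aq) + 2 Fe²⁺(aq) → Au⁺(aq) + 2 Fe³⁺(aq)
Q = [Au⁺]·[Fe³⁺]^2 / ([Au³⁺]·[Fe²⁺]^2); log Q = 0.413.
E = E° − (0.0592/n) log Q = +0.59 − (0.0592/2)(0.413) = +0.578 V.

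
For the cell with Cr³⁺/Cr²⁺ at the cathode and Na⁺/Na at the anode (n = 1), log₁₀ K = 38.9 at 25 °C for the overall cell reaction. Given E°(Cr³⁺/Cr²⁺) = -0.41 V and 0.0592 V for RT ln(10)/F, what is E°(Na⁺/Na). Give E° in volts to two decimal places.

-2.71 V

E°cell = (0.0592/n)·log K = (0.0592/1)(38.9) = +2.303 V.
Since Cr³⁺/Cr²⁺ is the cathode and Na⁺/Na the anode, E°cell = E°(Cr³⁺/Cr²⁺) − E°(Na⁺/Na).
So E°(Na⁺/Na) = E°(Cr³⁺/Cr²⁺) − E°cell = (-0.41) − (+2.303) = -2.71 V.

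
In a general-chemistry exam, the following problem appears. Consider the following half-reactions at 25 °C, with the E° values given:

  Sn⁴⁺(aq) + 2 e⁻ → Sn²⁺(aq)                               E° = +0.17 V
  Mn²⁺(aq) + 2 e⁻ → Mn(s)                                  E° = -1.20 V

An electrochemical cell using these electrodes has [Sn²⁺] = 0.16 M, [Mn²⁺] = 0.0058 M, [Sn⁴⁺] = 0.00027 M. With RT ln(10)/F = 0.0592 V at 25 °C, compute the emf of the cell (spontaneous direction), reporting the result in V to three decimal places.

+1.354 V

Sn⁴⁺/Sn²⁺ is the cathode (higher E°), Mn²⁺/Mn the anode: E°cell = +0.17 − (-1.20) = +1.37 V, n = 2.
Overall: Sn⁴⁺(aq) + Mn(s) → Sn²⁺(aq) + Mn²⁺(aq)
Q = [Sn²⁺]·[Mn²⁺] / ([Sn⁴⁺]); log Q = 0.536.
E = E° − (0.0592/n) log Q = +1.37 − (0.0592/2)(0.536) = +1.354 V.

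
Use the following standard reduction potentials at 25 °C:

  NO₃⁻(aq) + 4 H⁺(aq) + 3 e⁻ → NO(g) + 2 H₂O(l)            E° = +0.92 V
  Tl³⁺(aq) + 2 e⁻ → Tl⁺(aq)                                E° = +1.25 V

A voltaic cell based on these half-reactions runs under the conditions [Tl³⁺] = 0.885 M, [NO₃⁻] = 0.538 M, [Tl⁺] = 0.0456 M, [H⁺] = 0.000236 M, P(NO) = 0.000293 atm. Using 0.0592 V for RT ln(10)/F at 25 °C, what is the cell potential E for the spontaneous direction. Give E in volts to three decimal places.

Tl³⁺/Tl⁺ is the cathode (higher E°), NO₃⁻/NO the anode: E°cell = +1.25 − (+0.92) = +0.33 V, n = 6.
Overall: 3 Tl³⁺(aq) + 2 NO(g) + 4 H₂O(l) → 3 Tl⁺(aq) + 2 NO₃⁻(aq) + 8 H⁺(aq)
Q = [Tl⁺]^3·[NO₃⁻]^2·[H⁺]^8 / ([Tl³⁺]^3·P(NO)^2); log Q = -26.353.
E = E° − (0.0592/n) log Q = +0.33 − (0.0592/6)(-26.353) = +0.590 V.

+0.590 V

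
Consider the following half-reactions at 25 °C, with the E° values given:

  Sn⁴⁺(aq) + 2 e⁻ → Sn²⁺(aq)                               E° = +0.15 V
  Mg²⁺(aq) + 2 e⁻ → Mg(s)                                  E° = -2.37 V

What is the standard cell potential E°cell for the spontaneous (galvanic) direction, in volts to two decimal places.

The Sn⁴⁺/Sn²⁺ couple has the higher reduction potential, so it is the cathode; Mg²⁺/Mg is oxidised at the anode.
E°cell = E°(cathode) − E°(anode) = (+0.15) − (-2.37) = +2.52 V.

+2.52 V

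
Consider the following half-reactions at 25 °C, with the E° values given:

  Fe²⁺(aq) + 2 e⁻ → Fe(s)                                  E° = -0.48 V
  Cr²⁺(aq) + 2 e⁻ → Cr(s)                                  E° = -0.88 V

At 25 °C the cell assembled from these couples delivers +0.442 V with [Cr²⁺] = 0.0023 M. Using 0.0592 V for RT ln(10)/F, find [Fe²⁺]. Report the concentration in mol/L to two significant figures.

0.060 M

Fe²⁺/Fe is the cathode, Cr²⁺/Cr the anode: E°cell = +0.40 V, n = 2.
Overall reaction: Fe²⁺(aq) + Cr(s) → Fe(s) + Cr²⁺(aq); Q = [Cr²⁺]^1/[Fe²⁺]^1.
From E = E° − (0.0592/n) log Q: log Q = (E° − E)·n/0.0592 = (+0.40 − (+0.442))·2/0.0592 = -1.4189.
So 1·log[Fe²⁺] = 1·log(0.0023) − log Q = -2.6383 − (-1.4189) = -1.2194; [Fe²⁺] = 10^(-1.2194) ≈ 0.060 M.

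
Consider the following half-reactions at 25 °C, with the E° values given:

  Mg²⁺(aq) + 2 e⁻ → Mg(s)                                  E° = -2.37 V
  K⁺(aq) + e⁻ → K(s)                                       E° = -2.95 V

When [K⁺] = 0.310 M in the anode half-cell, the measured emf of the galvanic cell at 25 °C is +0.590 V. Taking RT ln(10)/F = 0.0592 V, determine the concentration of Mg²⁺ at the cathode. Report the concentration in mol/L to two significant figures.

0.21 M

Mg²⁺/Mg is the cathode, K⁺/K the anode: E°cell = +0.58 V, n = 2.
Overall reaction: Mg²⁺(aq) + 2 K(s) → Mg(s) + 2 K⁺(aq); Q = [K⁺]^2/[Mg²⁺]^1.
From E = E° − (0.0592/n) log Q: log Q = (E° − E)·n/0.0592 = (+0.58 − (+0.590))·2/0.0592 = -0.3378.
So 1·log[Mg²⁺] = 2·log(0.31) − log Q = -1.0173 − (-0.3378) = -0.6795; [Mg²⁺] = 10^(-0.6795) ≈ 0.21 M.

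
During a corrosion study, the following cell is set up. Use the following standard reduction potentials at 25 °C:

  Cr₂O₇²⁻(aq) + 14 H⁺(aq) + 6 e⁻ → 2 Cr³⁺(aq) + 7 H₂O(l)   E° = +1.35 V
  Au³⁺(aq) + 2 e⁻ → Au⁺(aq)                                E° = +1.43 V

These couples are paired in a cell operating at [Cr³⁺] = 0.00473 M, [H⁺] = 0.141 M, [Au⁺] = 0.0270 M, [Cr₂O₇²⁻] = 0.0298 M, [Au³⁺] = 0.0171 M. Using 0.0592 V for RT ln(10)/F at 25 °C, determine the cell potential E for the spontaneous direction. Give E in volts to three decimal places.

Au³⁺/Au⁺ is the cathode (higher E°), Cr₂O₇²⁻/Cr³⁺ the anode: E°cell = +1.43 − (+1.35) = +0.08 V, n = 6.
Overall: 3 Au³⁺(aq) + 2 Cr³⁺(aq) + 7 H₂O(l) → 3 Au⁺(aq) + Cr₂O₇²⁻(aq) + 14 H⁺(aq)
Q = [Au⁺]^3·[Cr₂O₇²⁻]·[H⁺]^14 / ([Au³⁺]^3·[Cr³⁺]^2); log Q = -8.191.
E = E° − (0.0592/n) log Q = +0.08 − (0.0592/6)(-8.191) = +0.161 V.

+0.161 V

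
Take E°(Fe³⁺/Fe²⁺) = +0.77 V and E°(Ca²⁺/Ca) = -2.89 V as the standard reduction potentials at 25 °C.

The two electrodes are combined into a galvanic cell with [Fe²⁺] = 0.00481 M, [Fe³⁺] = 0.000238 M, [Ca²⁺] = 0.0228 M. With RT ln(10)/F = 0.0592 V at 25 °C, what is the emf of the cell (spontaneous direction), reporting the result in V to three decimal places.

+3.631 V

Fe³⁺/Fe²⁺ is the cathode (higher E°), Ca²⁺/Ca the anode: E°cell = +0.77 − (-2.89) = +3.66 V, n = 2.
Overall: 2 Fe³⁺(aq) + Ca(s) → 2 Fe²⁺(aq) + Ca²⁺(aq)
Q = [Fe²⁺]^2·[Ca²⁺] / ([Fe³⁺]^2); log Q = 0.969.
E = E° − (0.0592/n) log Q = +3.66 − (0.0592/2)(0.969) = +3.631 V.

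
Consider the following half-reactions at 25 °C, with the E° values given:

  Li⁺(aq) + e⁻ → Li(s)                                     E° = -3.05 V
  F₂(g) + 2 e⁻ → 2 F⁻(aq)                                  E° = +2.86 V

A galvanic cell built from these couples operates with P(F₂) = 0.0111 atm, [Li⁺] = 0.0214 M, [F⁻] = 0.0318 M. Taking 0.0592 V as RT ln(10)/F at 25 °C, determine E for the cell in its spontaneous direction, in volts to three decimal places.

F₂/F⁻ is the cathode (higher E°), Li⁺/Li the anode: E°cell = +2.86 − (-3.05) = +5.91 V, n = 2.
Overall: F₂(g) + 2 Li(s) → 2 F⁻(aq) + 2 Li⁺(aq)
Q = [F⁻]^2·[Li⁺]^2 / (P(F₂)); log Q = -4.380.
E = E° − (0.0592/n) log Q = +5.91 − (0.0592/2)(-4.380) = +6.040 V.

+6.040 V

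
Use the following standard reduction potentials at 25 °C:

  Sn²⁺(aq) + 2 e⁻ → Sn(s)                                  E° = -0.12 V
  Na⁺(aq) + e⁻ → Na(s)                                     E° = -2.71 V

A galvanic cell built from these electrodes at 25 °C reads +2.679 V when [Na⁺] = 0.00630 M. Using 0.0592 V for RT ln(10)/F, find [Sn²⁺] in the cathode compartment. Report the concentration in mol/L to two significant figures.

0.040 M

Sn²⁺/Sn is the cathode, Na⁺/Na the anode: E°cell = +2.59 V, n = 2.
Overall reaction: Sn²⁺(aq) + 2 Na(s) → Sn(s) + 2 Na⁺(aq); Q = [Na⁺]^2/[Sn²⁺]^1.
From E = E° − (0.0592/n) log Q: log Q = (E° − E)·n/0.0592 = (+2.59 − (+2.679))·2/0.0592 = -3.0068.
So 1·log[Sn²⁺] = 2·log(0.0063) − log Q = -4.4013 − (-3.0068) = -1.3945; [Sn²⁺] = 10^(-1.3945) ≈ 0.040 M.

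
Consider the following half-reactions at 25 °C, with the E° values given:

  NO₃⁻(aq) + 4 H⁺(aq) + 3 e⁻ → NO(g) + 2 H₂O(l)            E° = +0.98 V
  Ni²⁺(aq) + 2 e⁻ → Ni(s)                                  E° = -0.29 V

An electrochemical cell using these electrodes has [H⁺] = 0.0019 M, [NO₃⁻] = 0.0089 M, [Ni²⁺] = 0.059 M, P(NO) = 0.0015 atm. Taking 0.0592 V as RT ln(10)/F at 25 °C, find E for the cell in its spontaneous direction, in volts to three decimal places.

NO₃⁻/NO is the cathode (higher E°), Ni²⁺/Ni the anode: E°cell = +0.98 − (-0.29) = +1.27 V, n = 6.
Overall: 2 NO₃⁻(aq) + 8 H⁺(aq) + 3 Ni(s) → 2 NO(g) + 4 H₂O(l) + 3 Ni²⁺(aq)
Q = P(NO)^2·[Ni²⁺]^3 / ([NO₃⁻]^2·[H⁺]^8); log Q = 16.536.
E = E° − (0.0592/n) log Q = +1.27 − (0.0592/6)(16.536) = +1.107 V.

+1.107 V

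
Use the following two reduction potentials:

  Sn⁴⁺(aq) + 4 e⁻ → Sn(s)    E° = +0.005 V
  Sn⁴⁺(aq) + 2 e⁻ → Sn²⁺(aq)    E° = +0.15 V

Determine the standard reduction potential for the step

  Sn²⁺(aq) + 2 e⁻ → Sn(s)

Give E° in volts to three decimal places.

Sequential free energies add, so n₃E°₃ = n₁E°₁ + n₂E°₂.
With n₃ = 4, and the known step contributing 2×(+0.15) V, the unknown satisfies 2·E° = 4×(+0.005) − 2×(+0.15) = -0.280.
E° = -0.280 / 2 = -0.140 V.

-0.140 V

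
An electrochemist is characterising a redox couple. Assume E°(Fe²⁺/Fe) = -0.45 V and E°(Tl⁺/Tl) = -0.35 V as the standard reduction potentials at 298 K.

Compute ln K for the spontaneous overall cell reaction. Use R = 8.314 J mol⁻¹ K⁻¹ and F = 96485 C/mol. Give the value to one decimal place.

Cathode: Tl⁺/Tl; anode: Fe²⁺/Fe. E°cell = (-0.35) − (-0.45) = +0.10 V, with n = 2.
ΔG° = −nFE° = −RT ln K, so ln K = nFE°/(RT) = (2)(96485)(+0.10) / ((8.314)(298)) = 7.789.

7.8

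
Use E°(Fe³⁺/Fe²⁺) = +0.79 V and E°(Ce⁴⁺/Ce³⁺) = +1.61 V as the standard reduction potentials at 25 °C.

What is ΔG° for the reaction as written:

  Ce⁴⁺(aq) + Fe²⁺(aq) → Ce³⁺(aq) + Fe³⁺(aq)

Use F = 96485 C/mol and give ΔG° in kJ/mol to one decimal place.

-79.1 kJ/mol

As written, Ce⁴⁺/Ce³⁺ is reduced (cathode) and Fe³⁺/Fe²⁺ is oxidised (anode), so E°cell = (+1.61) − (+0.79) = +0.82 V.
Balancing electrons gives n = 1.
ΔG° = −nFE° = −(1)(96485)(+0.82) = -79,118 J = -79.1 kJ/mol.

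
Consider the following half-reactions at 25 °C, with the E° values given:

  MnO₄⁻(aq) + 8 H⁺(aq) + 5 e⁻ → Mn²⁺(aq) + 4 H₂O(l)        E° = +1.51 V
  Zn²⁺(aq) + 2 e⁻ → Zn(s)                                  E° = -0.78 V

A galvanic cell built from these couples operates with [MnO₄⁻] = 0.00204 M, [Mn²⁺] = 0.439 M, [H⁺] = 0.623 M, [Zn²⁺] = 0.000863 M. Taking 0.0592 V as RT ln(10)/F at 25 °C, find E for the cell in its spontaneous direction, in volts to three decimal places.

MnO₄⁻/Mn²⁺ is the cathode (higher E°), Zn²⁺/Zn the anode: E°cell = +1.51 − (-0.78) = +2.29 V, n = 10.
Overall: 2 MnO₄⁻(aq) + 16 H⁺(aq) + 5 Zn(s) → 2 Mn²⁺(aq) + 8 H₂O(l) + 5 Zn²⁺(aq)
Q = [Mn²⁺]^2·[Zn²⁺]^5 / ([MnO₄⁻]^2·[H⁺]^16); log Q = -7.366.
E = E° − (0.0592/n) log Q = +2.29 − (0.0592/10)(-7.366) = +2.334 V.

+2.334 V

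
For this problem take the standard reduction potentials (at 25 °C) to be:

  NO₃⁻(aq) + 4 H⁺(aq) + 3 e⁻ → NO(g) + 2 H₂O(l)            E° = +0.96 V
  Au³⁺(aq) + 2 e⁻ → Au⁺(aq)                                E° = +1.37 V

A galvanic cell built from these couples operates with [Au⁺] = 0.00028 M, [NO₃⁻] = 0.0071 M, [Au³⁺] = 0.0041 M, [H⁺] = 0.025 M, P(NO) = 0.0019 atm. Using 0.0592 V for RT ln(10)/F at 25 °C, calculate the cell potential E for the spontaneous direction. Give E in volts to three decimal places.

+0.560 V

Au³⁺/Au⁺ is the cathode (higher E°), NO₃⁻/NO the anode: E°cell = +1.37 − (+0.96) = +0.41 V, n = 6.
Overall: 3 Au³⁺(aq) + 2 NO(g) + 4 H₂O(l) → 3 Au⁺(aq) + 2 NO₃⁻(aq) + 8 H⁺(aq)
Q = [Au⁺]^3·[NO₃⁻]^2·[H⁺]^8 / ([Au³⁺]^3·P(NO)^2); log Q = -15.168.
E = E° − (0.0592/n) log Q = +0.41 − (0.0592/6)(-15.168) = +0.560 V.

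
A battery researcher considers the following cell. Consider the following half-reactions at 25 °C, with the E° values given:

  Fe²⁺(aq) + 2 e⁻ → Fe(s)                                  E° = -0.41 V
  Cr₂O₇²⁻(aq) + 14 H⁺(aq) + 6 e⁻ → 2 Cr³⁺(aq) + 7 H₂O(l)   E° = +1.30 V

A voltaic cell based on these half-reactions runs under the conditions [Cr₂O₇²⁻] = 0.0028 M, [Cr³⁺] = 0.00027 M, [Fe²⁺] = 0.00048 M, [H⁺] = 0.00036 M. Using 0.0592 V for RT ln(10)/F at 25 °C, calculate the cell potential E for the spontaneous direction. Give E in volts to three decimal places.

+1.378 V

Cr₂O₇²⁻/Cr³⁺ is the cathode (higher E°), Fe²⁺/Fe the anode: E°cell = +1.30 − (-0.41) = +1.71 V, n = 6.
Overall: Cr₂O₇²⁻(aq) + 14 H⁺(aq) + 3 Fe(s) → 2 Cr³⁺(aq) + 7 H₂O(l) + 3 Fe²⁺(aq)
Q = [Cr³⁺]^2·[Fe²⁺]^3 / ([Cr₂O₇²⁻]·[H⁺]^14); log Q = 33.671.
E = E° − (0.0592/n) log Q = +1.71 − (0.0592/6)(33.671) = +1.378 V.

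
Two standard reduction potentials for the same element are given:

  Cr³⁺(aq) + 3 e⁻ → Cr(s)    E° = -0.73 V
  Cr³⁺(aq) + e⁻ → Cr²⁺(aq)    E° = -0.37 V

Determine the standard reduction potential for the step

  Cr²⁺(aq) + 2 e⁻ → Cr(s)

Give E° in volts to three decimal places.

-0.910 V

Sequential free energies add, so n₃E°₃ = n₁E°₁ + n₂E°₂.
With n₃ = 3, and the known step contributing 1×(-0.37) V, the unknown satisfies 2·E° = 3×(-0.73) − 1×(-0.37) = -1.820.
E° = -1.820 / 2 = -0.910 V.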